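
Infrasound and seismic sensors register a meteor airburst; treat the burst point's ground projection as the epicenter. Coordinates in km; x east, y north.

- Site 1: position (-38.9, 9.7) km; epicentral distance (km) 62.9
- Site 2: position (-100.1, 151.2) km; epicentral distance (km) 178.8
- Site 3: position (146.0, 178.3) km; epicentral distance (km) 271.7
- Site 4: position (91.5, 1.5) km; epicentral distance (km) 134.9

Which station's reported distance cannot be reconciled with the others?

Solve using three stations at a time. Using Site 2, Site 3, Site 4 (subtract circle equations pairwise → linear system) gives (x, y) ≈ (-42.0, -17.9).
Distances from that point to each station vs reported:
  Site 1: calculated 27.7 vs reported 62.9 → residual 35.2 km
  Site 2: calculated 178.8 vs reported 178.8 → residual 0.0 km
  Site 3: calculated 271.7 vs reported 271.7 → residual 0.0 km
  Site 4: calculated 134.9 vs reported 134.9 → residual 0.0 km
Site 2, Site 3, Site 4 are mutually consistent (residuals ≈ 0); Site 1 is off by 35.2 km.

Site 1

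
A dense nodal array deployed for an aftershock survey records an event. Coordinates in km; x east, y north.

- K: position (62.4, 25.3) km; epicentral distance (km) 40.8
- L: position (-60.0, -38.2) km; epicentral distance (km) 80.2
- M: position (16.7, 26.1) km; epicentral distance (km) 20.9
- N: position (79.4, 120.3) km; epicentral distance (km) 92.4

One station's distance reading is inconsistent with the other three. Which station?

L

Solve using three stations at a time. Using K, M, N (subtract circle equations pairwise → linear system) gives (x, y) ≈ (26.4, 44.6).
Distances from that point to each station vs reported:
  K: calculated 40.8 vs reported 40.8 → residual 0.0 km
  L: calculated 119.7 vs reported 80.2 → residual 39.5 km
  M: calculated 20.9 vs reported 20.9 → residual 0.0 km
  N: calculated 92.4 vs reported 92.4 → residual 0.0 km
K, M, N are mutually consistent (residuals ≈ 0); L is off by 39.5 km.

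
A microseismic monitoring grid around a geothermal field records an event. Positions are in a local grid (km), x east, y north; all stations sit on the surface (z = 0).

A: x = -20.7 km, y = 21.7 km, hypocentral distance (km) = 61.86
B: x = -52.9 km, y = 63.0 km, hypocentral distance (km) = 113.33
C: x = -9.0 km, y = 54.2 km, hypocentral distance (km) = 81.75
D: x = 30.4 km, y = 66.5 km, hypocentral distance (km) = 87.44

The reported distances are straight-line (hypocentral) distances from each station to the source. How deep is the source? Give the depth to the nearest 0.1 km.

z ≈ 12.3 km

Each station gives a sphere (x−x_i)² + (y−y_i)² + z² = d_i² (stations at z=0).
Subtracting the A sphere from B and C: z² cancels, leaving linear equations in x and y:
-64.4 x + 82.6 y = -3149.00
23.4 x + 65.0 y = -737.14
Solving: x ≈ 23.501, y ≈ -19.801 km (keep extra digits for the depth step; rounded: 23.5, -19.8).
Then from the A sphere: z² = 61.86² − (x + 20.7)² − (y − 21.7)² with x = 23.501, y = -19.801, so z ≈ 12.272 ≈ 12.3 km.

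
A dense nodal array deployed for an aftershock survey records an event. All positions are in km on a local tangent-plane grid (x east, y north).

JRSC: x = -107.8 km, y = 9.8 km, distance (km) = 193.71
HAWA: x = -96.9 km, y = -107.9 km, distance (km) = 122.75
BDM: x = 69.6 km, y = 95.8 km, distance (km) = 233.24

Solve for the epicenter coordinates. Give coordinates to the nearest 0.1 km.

(23.3, -132.8)

Circle about each station: (x + 107.8)² + (y − 9.8)² = 193.71²; (x + 96.9)² + (y + 107.9)² = 122.75²; (x − 69.6)² + (y − 95.8)² = 233.24².
Subtracting pairs of circle equations eliminates x²+y² and gives linear equations (the radical axes):
21.8 x − 235.4 y = 31771.14
354.8 x + 172.0 y = -14572.41
Solving the 2×2 system: x ≈ 23.3, y ≈ -132.8 km.
Check against JRSC (with the unrounded x, y): √((x + 107.8)²+(y − 9.8)²) = 193.72 ≈ 193.71 km. ✓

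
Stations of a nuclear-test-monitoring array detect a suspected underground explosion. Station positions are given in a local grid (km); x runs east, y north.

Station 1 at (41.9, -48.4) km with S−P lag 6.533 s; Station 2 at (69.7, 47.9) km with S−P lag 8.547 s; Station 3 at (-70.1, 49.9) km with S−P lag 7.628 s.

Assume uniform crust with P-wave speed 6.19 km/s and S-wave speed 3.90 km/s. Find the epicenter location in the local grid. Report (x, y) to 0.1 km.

-6.8 km east, 0.3 km north

Distance from S−P lag: d = Δt · v_P v_S / (v_P − v_S) = Δt · (6.19·3.90)/(6.19−3.90) ≈ 10.5419·Δt.
So d_Station 1 = 68.87, d_Station 2 = 90.10, d_Station 3 = 80.41 km.
Circle about each station: (x − 41.9)² + (y + 48.4)² = 68.87²; (x − 69.7)² + (y − 47.9)² = 90.10²; (x + 70.1)² + (y − 49.9)² = 80.41².
Subtracting pairs of circle equations eliminates x²+y² and gives linear equations (the radical axes):
55.6 x + 192.6 y = -320.60
-224.0 x + 196.6 y = 1583.16
Solving the 2×2 system: x ≈ -6.8, y ≈ 0.3 km.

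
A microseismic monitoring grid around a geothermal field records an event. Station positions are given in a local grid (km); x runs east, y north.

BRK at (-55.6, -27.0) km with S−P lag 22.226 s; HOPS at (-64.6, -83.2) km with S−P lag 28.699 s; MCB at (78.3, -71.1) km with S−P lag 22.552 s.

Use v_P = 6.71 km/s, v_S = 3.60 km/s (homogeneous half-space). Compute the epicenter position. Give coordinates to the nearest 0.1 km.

x ≈ 58.1 km, y ≈ 102.9 km

Distance from S−P lag: d = Δt · v_P v_S / (v_P − v_S) = Δt · (6.71·3.60)/(6.71−3.60) ≈ 7.7672·Δt.
So d_BRK = 172.63, d_HOPS = 222.91, d_MCB = 175.17 km.
Circle about each station: (x + 55.6)² + (y + 27.0)² = 172.63²; (x + 64.6)² + (y + 83.2)² = 222.91²; (x − 78.3)² + (y + 71.1)² = 175.17².
Subtracting the BRK equation from the HOPS and MCB equations removes the quadratic terms:
-18.0 x − 112.4 y = -12612.71
267.8 x − 88.2 y = 6482.33
Solving the 2×2 system: x ≈ 58.1, y ≈ 102.9 km.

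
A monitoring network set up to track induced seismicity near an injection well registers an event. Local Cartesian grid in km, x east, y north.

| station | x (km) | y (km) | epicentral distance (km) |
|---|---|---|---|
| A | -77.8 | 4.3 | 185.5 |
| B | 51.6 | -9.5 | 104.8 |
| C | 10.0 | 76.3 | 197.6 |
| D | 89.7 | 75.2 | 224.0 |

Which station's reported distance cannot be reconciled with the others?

Solve using three stations at a time. Using A, B, C (subtract circle equations pairwise → linear system) gives (x, y) ≈ (65.6, -113.3).
Distances from that point to each station vs reported:
  A: calculated 185.4 vs reported 185.5 → residual 0.1 km
  B: calculated 104.7 vs reported 104.8 → residual 0.1 km
  C: calculated 197.5 vs reported 197.6 → residual 0.1 km
  D: calculated 190.0 vs reported 224.0 → residual 34.0 km
A, B, C are mutually consistent (residuals ≈ 0); D is off by 34.0 km.

D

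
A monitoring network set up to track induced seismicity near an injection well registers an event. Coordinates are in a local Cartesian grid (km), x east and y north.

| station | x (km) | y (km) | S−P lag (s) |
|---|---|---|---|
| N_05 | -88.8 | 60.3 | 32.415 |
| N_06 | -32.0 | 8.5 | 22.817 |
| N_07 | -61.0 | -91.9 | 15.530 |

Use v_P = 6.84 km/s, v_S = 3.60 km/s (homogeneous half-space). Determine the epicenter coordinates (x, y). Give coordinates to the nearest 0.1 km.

Distance from S−P lag: d = Δt · v_P v_S / (v_P − v_S) = Δt · (6.84·3.60)/(6.84−3.60) ≈ 7.6000·Δt.
So d_N_05 = 246.35, d_N_06 = 173.41, d_N_07 = 118.03 km.
Circle about each station: (x + 88.8)² + (y − 60.3)² = 246.35²; (x + 32.0)² + (y − 8.5)² = 173.41²; (x + 61.0)² + (y + 91.9)² = 118.03².
Subtracting the N_05 equation from the N_06 and N_07 equations removes the quadratic terms:
113.6 x − 103.6 y = 20192.01
55.6 x − 304.4 y = 47402.32
Solving the 2×2 system: x ≈ 42.9, y ≈ -147.9 km.

42.9 km east, -147.9 km north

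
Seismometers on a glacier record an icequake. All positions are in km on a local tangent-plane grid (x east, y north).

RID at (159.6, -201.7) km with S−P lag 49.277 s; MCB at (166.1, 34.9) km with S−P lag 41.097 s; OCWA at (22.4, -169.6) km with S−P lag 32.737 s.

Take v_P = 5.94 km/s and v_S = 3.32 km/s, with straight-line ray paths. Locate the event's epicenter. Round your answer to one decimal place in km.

-142.5 km east, 13.5 km north

Distance from S−P lag: d = Δt · v_P v_S / (v_P − v_S) = Δt · (5.94·3.32)/(5.94−3.32) ≈ 7.5270·Δt.
So d_RID = 370.91, d_MCB = 309.34, d_OCWA = 246.41 km.
Circle about each station: (x − 159.6)² + (y + 201.7)² = 370.91²; (x − 166.1)² + (y − 34.9)² = 309.34²; (x − 22.4)² + (y + 169.6)² = 246.41².
Subtracting pairs of circle equations eliminates x²+y² and gives linear equations (the radical axes):
13.0 x + 473.2 y = 4535.16
-274.4 x + 64.2 y = 39967.21
Solving the 2×2 system: x ≈ -142.5, y ≈ 13.5 km.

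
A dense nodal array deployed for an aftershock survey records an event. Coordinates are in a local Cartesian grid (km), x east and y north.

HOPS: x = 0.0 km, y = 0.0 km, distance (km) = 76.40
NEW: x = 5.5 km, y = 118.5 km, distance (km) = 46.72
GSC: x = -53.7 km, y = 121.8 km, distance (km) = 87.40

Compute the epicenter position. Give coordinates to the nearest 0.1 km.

Circle about each station: x² + y² = 76.40²; (x − 5.5)² + (y − 118.5)² = 46.72²; (x + 53.7)² + (y − 121.8)² = 87.40².
Subtracting the HOPS equation from the NEW and GSC equations removes the quadratic terms:
11.0 x + 237.0 y = 17726.70
-107.4 x + 243.6 y = 15917.13
Solving the 2×2 system: x ≈ 19.4, y ≈ 73.9 km.
Check against HOPS (with the unrounded x, y): √(x²+y²) = 76.40 ≈ 76.40 km. ✓

(19.4, 73.9)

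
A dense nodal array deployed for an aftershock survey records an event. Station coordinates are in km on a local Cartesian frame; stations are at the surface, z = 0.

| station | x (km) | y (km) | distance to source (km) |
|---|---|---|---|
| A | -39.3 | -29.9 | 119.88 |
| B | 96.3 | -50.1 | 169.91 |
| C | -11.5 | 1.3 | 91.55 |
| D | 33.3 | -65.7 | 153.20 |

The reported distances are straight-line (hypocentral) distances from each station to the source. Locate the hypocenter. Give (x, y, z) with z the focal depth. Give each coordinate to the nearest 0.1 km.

Each station gives a sphere (x−x_i)² + (y−y_i)² + z² = d_i² (stations at z=0).
Subtracting the A sphere from B and C: z² cancels, leaving linear equations in x and y:
271.2 x − 40.4 y = -5152.99
55.6 x + 62.4 y = 3685.25
Solving: x ≈ -9.007, y ≈ 67.084 km (keep extra digits for the depth step; rounded: -9.0, 67.1).
Then from the A sphere: z² = 119.88² − (x + 39.3)² − (y + 29.9)² with x = -9.007, y = 67.084, so z ≈ 63.621 ≈ 63.6 km.
Check against D (with the unrounded solution): distance 153.20 ≈ 153.20 km. ✓

x ≈ -9.0 km, y ≈ 67.1 km, depth ≈ 63.6 km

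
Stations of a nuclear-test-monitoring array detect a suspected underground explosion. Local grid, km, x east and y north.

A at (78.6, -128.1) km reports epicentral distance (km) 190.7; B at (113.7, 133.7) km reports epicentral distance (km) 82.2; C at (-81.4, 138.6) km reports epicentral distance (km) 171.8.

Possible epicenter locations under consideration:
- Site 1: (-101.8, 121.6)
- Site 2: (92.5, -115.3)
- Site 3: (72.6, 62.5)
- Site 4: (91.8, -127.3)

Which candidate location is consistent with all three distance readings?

For each candidate, compare |candidate − station| to the reported distance:
Site 1: residuals A 117.3, B 133.6, C 145.2 → max 145.2 km
Site 2: residuals A 171.8, B 167.7, C 135.9 → max 171.8 km
Site 3: residuals A 0.0, B 0.0, C 0.0 → max 0.0 km
Site 4: residuals A 177.5, B 179.7, C 145.5 → max 179.7 km
Only Site 3 has all residuals ≈ 0.

Site 3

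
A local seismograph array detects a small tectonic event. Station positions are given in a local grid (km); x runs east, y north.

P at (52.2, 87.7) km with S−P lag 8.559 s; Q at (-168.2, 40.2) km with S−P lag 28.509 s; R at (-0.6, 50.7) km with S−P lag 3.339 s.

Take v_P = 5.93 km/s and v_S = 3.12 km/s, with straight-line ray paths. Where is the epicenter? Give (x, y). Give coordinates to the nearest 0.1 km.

Distance from S−P lag: d = Δt · v_P v_S / (v_P − v_S) = Δt · (5.93·3.12)/(5.93−3.12) ≈ 6.5842·Δt.
So d_P = 56.35, d_Q = 187.71, d_R = 21.98 km.
Circle about each station: (x − 52.2)² + (y − 87.7)² = 56.35²; (x + 168.2)² + (y − 40.2)² = 187.71²; (x + 0.6)² + (y − 50.7)² = 21.98².
Subtracting pairs of circle equations eliminates x²+y² and gives linear equations (the radical axes):
-440.8 x − 95.0 y = -12568.57
-105.6 x − 74.0 y = -5153.08
Solving the 2×2 system: x ≈ 19.5, y ≈ 41.8 km.

x ≈ 19.5 km, y ≈ 41.8 km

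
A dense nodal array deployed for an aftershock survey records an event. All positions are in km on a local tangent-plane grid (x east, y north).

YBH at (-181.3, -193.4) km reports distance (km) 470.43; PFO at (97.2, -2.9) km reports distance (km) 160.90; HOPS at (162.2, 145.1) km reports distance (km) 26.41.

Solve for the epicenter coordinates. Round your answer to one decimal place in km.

(137.0, 153.0)

Circle about each station: (x + 181.3)² + (y + 193.4)² = 470.43²; (x − 97.2)² + (y + 2.9)² = 160.90²; (x − 162.2)² + (y − 145.1)² = 26.41².
Subtracting pairs of circle equations eliminates x²+y² and gives linear equations (the radical axes):
557.0 x + 381.0 y = 134598.57
687.0 x + 677.0 y = 197696.50
Solving the 2×2 system: x ≈ 137.0, y ≈ 153.0 km.
Check against YBH (with the unrounded x, y): √((x + 181.3)²+(y + 193.4)²) = 470.43 ≈ 470.43 km. ✓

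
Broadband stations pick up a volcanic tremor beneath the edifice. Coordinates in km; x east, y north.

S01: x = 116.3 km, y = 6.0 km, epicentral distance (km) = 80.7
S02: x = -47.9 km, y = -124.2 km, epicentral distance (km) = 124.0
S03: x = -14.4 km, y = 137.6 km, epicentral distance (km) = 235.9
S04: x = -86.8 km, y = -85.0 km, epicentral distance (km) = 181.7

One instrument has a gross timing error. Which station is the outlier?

S02

Solve using three stations at a time. Using S01, S03, S04 (subtract circle equations pairwise → linear system) gives (x, y) ≈ (94.4, -71.7).
Distances from that point to each station vs reported:
  S01: calculated 80.7 vs reported 80.7 → residual 0.0 km
  S02: calculated 151.7 vs reported 124.0 → residual 27.7 km
  S03: calculated 235.9 vs reported 235.9 → residual 0.0 km
  S04: calculated 181.7 vs reported 181.7 → residual 0.0 km
S01, S03, S04 are mutually consistent (residuals ≈ 0); S02 is off by 27.7 km.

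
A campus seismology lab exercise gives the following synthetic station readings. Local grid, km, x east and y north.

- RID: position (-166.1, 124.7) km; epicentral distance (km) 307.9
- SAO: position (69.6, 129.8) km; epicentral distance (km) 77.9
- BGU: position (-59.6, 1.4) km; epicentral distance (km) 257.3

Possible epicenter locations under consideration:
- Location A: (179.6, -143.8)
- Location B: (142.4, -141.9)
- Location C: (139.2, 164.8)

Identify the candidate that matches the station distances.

Location C

For each candidate, compare |candidate − station| to the reported distance:
Location A: residuals RID 129.8, SAO 217.0, BGU 22.5 → max 217.0 km
Location B: residuals RID 99.8, SAO 203.4, BGU 9.6 → max 203.4 km
Location C: residuals RID 0.0, SAO 0.0, BGU 0.0 → max 0.0 km
Only Location C has all residuals ≈ 0.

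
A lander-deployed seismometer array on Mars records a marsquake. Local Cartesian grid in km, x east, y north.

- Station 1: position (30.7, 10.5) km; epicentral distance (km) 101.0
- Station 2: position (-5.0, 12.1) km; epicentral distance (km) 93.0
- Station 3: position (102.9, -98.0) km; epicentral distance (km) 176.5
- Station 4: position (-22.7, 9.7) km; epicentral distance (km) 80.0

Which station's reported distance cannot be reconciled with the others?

Station 1

Solve using three stations at a time. Using Station 2, Station 3, Station 4 (subtract circle equations pairwise → linear system) gives (x, y) ≈ (-68.3, -55.7).
Distances from that point to each station vs reported:
  Station 1: calculated 119.1 vs reported 101.0 → residual 18.1 km
  Station 2: calculated 92.8 vs reported 93.0 → residual 0.2 km
  Station 3: calculated 176.4 vs reported 176.5 → residual 0.1 km
  Station 4: calculated 79.8 vs reported 80.0 → residual 0.2 km
Station 2, Station 3, Station 4 are mutually consistent (residuals ≈ 0); Station 1 is off by 18.1 km.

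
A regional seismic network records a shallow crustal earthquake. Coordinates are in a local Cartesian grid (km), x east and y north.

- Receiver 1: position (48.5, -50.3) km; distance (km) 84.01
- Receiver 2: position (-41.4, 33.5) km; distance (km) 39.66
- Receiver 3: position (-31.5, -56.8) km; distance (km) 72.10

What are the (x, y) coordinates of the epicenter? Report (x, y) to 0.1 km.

Circle about each station: (x − 48.5)² + (y + 50.3)² = 84.01²; (x + 41.4)² + (y − 33.5)² = 39.66²; (x + 31.5)² + (y + 56.8)² = 72.10².
Subtracting pairs of circle equations eliminates x²+y² and gives linear equations (the radical axes):
-179.8 x + 167.6 y = 3438.63
-160.0 x − 13.0 y = 1195.42
Solving the 2×2 system: x ≈ -8.4, y ≈ 11.5 km.

x ≈ -8.4 km, y ≈ 11.5 km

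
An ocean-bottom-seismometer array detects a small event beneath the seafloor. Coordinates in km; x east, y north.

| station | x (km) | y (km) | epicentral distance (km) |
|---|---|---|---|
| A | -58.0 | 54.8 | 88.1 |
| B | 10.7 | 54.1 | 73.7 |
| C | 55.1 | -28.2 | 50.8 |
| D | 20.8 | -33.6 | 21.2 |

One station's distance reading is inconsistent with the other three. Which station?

A

Solve using three stations at a time. Using B, C, D (subtract circle equations pairwise → linear system) gives (x, y) ≈ (5.1, -19.4).
Distances from that point to each station vs reported:
  A: calculated 97.4 vs reported 88.1 → residual 9.3 km
  B: calculated 73.7 vs reported 73.7 → residual 0.0 km
  C: calculated 50.8 vs reported 50.8 → residual 0.0 km
  D: calculated 21.2 vs reported 21.2 → residual 0.0 km
B, C, D are mutually consistent (residuals ≈ 0); A is off by 9.3 km.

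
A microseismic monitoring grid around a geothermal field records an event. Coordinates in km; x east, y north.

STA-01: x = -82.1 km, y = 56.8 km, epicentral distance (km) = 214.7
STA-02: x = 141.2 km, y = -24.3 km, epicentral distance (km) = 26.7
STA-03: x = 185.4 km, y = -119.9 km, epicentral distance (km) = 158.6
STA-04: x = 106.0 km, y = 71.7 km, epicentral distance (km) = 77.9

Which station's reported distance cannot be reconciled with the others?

STA-03

Solve using three stations at a time. Using STA-01, STA-02, STA-04 (subtract circle equations pairwise → linear system) gives (x, y) ≈ (123.8, -4.1).
Distances from that point to each station vs reported:
  STA-01: calculated 214.7 vs reported 214.7 → residual 0.0 km
  STA-02: calculated 26.7 vs reported 26.7 → residual 0.0 km
  STA-03: calculated 131.2 vs reported 158.6 → residual 27.4 km
  STA-04: calculated 77.9 vs reported 77.9 → residual 0.0 km
STA-01, STA-02, STA-04 are mutually consistent (residuals ≈ 0); STA-03 is off by 27.4 km.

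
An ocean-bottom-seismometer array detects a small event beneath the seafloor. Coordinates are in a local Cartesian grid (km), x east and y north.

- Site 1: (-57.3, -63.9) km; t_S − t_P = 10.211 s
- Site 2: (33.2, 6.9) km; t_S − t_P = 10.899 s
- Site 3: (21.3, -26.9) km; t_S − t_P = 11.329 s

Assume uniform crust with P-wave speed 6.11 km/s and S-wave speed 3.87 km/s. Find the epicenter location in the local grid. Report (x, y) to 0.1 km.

-76.3 km east, 42.2 km north

Distance from S−P lag: d = Δt · v_P v_S / (v_P − v_S) = Δt · (6.11·3.87)/(6.11−3.87) ≈ 10.5561·Δt.
So d_Site 1 = 107.79, d_Site 2 = 115.05, d_Site 3 = 119.59 km.
Circle about each station: (x + 57.3)² + (y + 63.9)² = 107.79²; (x − 33.2)² + (y − 6.9)² = 115.05²; (x − 21.3)² + (y + 26.9)² = 119.59².
Subtracting the Site 1 equation from the Site 2 and Site 3 equations removes the quadratic terms:
181.0 x + 141.6 y = -7834.47
157.2 x + 74.0 y = -8872.28
Solving the 2×2 system: x ≈ -76.3, y ≈ 42.2 km.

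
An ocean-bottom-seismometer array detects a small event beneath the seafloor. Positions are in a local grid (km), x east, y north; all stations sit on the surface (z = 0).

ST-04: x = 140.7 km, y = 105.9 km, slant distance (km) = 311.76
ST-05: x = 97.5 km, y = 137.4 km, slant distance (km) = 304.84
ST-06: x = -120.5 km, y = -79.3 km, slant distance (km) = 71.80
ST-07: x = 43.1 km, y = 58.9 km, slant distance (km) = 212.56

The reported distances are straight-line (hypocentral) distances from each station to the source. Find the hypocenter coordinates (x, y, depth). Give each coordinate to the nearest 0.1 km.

Each station gives a sphere (x−x_i)² + (y−y_i)² + z² = d_i² (stations at z=0).
Subtracting the ST-04 sphere from ST-05 and ST-06: z² cancels, leaving linear equations in x and y:
-86.4 x + 63.0 y = 1640.58
-522.4 x − 370.4 y = 81836.50
Solving: x ≈ -88.785, y ≈ -95.721 km (keep extra digits for the depth step; rounded: -88.8, -95.7).
Then from the ST-04 sphere: z² = 311.76² − (x − 140.7)² − (y − 105.9)² with x = -88.785, y = -95.721, so z ≈ 62.289 ≈ 62.3 km.

(-88.8, -95.7, 62.3)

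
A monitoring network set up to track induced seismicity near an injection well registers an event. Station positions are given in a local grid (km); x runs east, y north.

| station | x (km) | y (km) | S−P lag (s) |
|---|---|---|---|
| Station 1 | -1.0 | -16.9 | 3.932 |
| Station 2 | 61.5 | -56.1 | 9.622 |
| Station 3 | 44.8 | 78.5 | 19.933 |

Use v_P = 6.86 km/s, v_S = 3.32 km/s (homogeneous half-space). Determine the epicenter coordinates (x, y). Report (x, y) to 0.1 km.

Distance from S−P lag: d = Δt · v_P v_S / (v_P − v_S) = Δt · (6.86·3.32)/(6.86−3.32) ≈ 6.4337·Δt.
So d_Station 1 = 25.30, d_Station 2 = 61.90, d_Station 3 = 128.24 km.
Circle about each station: (x + 1.0)² + (y + 16.9)² = 25.30²; (x − 61.5)² + (y + 56.1)² = 61.90²; (x − 44.8)² + (y − 78.5)² = 128.24².
Subtracting the Station 1 equation from the Station 2 and Station 3 equations removes the quadratic terms:
125.0 x − 78.4 y = 3451.33
91.6 x + 190.8 y = -7922.73
Solving the 2×2 system: x ≈ 1.2, y ≈ -42.1 km.
Check against Station 1 (with the unrounded x, y): √((x + 1.0)²+(y + 16.9)²) = 25.30 ≈ 25.30 km. ✓

(1.2, -42.1)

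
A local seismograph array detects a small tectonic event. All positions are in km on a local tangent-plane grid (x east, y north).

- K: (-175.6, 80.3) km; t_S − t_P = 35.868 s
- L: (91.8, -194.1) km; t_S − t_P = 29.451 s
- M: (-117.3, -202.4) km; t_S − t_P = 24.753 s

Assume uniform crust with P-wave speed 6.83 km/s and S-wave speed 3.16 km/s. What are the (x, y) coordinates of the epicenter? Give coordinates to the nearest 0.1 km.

(-38.5, -80.0)

Distance from S−P lag: d = Δt · v_P v_S / (v_P − v_S) = Δt · (6.83·3.16)/(6.83−3.16) ≈ 5.8809·Δt.
So d_K = 210.94, d_L = 173.20, d_M = 145.57 km.
Circle about each station: (x + 175.6)² + (y − 80.3)² = 210.94²; (x − 91.8)² + (y + 194.1)² = 173.20²; (x + 117.3)² + (y + 202.4)² = 145.57².
Subtracting pairs of circle equations eliminates x²+y² and gives linear equations (the radical axes):
534.8 x − 548.8 y = 23316.04
116.6 x − 565.4 y = 40746.66
Solving the 2×2 system: x ≈ -38.5, y ≈ -80.0 km.
Check against K (with the unrounded x, y): √((x + 175.6)²+(y − 80.3)²) = 210.94 ≈ 210.94 km. ✓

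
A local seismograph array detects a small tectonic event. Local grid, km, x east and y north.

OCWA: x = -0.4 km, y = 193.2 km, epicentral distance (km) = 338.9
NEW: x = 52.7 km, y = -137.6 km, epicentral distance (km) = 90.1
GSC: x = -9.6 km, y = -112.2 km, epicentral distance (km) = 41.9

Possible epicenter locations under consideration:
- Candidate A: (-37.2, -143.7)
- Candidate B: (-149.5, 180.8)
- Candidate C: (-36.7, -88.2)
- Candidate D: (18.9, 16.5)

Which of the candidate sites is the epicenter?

Candidate A

For each candidate, compare |candidate − station| to the reported distance:
Candidate A: residuals OCWA 0.0, NEW 0.0, GSC 0.0 → max 0.0 km
Candidate B: residuals OCWA 189.3, NEW 287.1, GSC 282.8 → max 287.1 km
Candidate C: residuals OCWA 55.2, NEW 12.0, GSC 5.7 → max 55.2 km
Candidate D: residuals OCWA 161.1, NEW 67.7, GSC 89.9 → max 161.1 km
Only Candidate A has all residuals ≈ 0.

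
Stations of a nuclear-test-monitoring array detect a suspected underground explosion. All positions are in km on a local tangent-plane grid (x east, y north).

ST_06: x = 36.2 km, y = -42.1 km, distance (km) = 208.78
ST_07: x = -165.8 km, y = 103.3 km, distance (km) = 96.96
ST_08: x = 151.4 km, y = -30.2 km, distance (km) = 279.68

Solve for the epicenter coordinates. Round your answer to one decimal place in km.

Circle about each station: (x − 36.2)² + (y + 42.1)² = 208.78²; (x + 165.8)² + (y − 103.3)² = 96.96²; (x − 151.4)² + (y + 30.2)² = 279.68².
Subtracting the ST_06 equation from the ST_07 and ST_08 equations removes the quadratic terms:
-404.0 x + 290.8 y = 69265.53
230.4 x + 23.8 y = -13880.66
Solving the 2×2 system: x ≈ -74.2, y ≈ 135.1 km.
Check against ST_06 (with the unrounded x, y): √((x − 36.2)²+(y + 42.1)²) = 208.78 ≈ 208.78 km. ✓

x ≈ -74.2 km, y ≈ 135.1 km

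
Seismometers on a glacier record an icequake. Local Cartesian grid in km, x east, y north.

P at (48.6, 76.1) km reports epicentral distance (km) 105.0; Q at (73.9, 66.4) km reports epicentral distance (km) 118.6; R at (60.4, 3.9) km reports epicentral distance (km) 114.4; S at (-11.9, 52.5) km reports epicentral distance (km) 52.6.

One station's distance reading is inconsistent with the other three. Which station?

R

Solve using three stations at a time. Using P, Q, S (subtract circle equations pairwise → linear system) gives (x, y) ≈ (-25.5, 1.7).
Distances from that point to each station vs reported:
  P: calculated 105.0 vs reported 105.0 → residual 0.0 km
  Q: calculated 118.6 vs reported 118.6 → residual 0.0 km
  R: calculated 85.9 vs reported 114.4 → residual 28.5 km
  S: calculated 52.5 vs reported 52.6 → residual 0.1 km
P, Q, S are mutually consistent (residuals ≈ 0); R is off by 28.5 km.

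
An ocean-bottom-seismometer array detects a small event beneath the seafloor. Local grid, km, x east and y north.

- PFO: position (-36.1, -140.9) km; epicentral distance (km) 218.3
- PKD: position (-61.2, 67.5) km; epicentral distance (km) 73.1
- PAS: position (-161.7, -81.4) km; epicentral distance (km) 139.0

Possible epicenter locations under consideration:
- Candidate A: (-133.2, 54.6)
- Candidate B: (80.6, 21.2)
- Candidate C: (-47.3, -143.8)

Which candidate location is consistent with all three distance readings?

For each candidate, compare |candidate − station| to the reported distance:
Candidate A: residuals PFO 0.0, PKD 0.0, PAS 0.0 → max 0.0 km
Candidate B: residuals PFO 18.6, PKD 76.1, PAS 124.1 → max 124.1 km
Candidate C: residuals PFO 206.7, PKD 138.7, PAS 8.7 → max 206.7 km
Only Candidate A has all residuals ≈ 0.

Candidate A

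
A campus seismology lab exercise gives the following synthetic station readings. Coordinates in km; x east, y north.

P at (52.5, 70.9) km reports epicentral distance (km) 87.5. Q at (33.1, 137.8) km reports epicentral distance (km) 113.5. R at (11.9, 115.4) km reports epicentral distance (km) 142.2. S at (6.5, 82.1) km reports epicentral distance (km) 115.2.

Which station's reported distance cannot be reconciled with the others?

Solve using three stations at a time. Using P, R, S (subtract circle equations pairwise → linear system) gives (x, y) ≈ (68.2, -15.2).
Distances from that point to each station vs reported:
  P: calculated 87.5 vs reported 87.5 → residual 0.0 km
  Q: calculated 156.9 vs reported 113.5 → residual 43.4 km
  R: calculated 142.2 vs reported 142.2 → residual 0.0 km
  S: calculated 115.2 vs reported 115.2 → residual 0.0 km
P, R, S are mutually consistent (residuals ≈ 0); Q is off by 43.4 km.

Q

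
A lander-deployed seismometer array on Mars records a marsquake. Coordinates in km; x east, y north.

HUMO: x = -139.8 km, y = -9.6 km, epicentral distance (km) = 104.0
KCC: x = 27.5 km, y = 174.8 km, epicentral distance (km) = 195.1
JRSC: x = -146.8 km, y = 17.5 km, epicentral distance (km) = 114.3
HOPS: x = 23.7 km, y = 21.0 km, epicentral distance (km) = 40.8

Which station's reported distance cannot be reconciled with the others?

HOPS

Solve using three stations at a time. Using HUMO, KCC, JRSC (subtract circle equations pairwise → linear system) gives (x, y) ≈ (-35.8, -9.8).
Distances from that point to each station vs reported:
  HUMO: calculated 104.0 vs reported 104.0 → residual 0.0 km
  KCC: calculated 195.1 vs reported 195.1 → residual 0.0 km
  JRSC: calculated 114.3 vs reported 114.3 → residual 0.0 km
  HOPS: calculated 67.0 vs reported 40.8 → residual 26.2 km
HUMO, KCC, JRSC are mutually consistent (residuals ≈ 0); HOPS is off by 26.2 km.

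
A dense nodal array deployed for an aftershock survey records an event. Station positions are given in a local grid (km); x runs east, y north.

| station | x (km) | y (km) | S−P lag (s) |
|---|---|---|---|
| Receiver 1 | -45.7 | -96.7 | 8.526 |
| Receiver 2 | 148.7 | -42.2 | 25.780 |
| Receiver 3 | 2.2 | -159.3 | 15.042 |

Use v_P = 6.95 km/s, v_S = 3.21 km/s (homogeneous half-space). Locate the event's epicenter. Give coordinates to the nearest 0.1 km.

Distance from S−P lag: d = Δt · v_P v_S / (v_P − v_S) = Δt · (6.95·3.21)/(6.95−3.21) ≈ 5.9651·Δt.
So d_Receiver 1 = 50.86, d_Receiver 2 = 153.78, d_Receiver 3 = 89.73 km.
Circle about each station: (x + 45.7)² + (y + 96.7)² = 50.86²; (x − 148.7)² + (y + 42.2)² = 153.78²; (x − 2.2)² + (y + 159.3)² = 89.73².
Subtracting the Receiver 1 equation from the Receiver 2 and Receiver 3 equations removes the quadratic terms:
388.8 x + 109.0 y = -8608.40
95.8 x − 125.2 y = 8477.22
Solving the 2×2 system: x ≈ -2.6, y ≈ -69.7 km.
Check against Receiver 1 (with the unrounded x, y): √((x + 45.7)²+(y + 96.7)²) = 50.86 ≈ 50.86 km. ✓

x ≈ -2.6 km, y ≈ -69.7 km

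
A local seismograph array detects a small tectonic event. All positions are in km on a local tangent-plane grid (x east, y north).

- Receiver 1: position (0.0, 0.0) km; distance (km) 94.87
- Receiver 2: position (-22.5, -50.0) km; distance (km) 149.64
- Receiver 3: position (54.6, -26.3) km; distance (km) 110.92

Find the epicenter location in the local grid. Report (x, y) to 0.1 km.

Circle about each station: x² + y² = 94.87²; (x + 22.5)² + (y + 50.0)² = 149.64²; (x − 54.6)² + (y + 26.3)² = 110.92².
Subtracting the Receiver 1 equation from the Receiver 2 and Receiver 3 equations removes the quadratic terms:
-45.0 x − 100.0 y = -10385.56
109.2 x − 52.6 y = 369.92
Solving the 2×2 system: x ≈ 43.9, y ≈ 84.1 km.

x ≈ 43.9 km, y ≈ 84.1 km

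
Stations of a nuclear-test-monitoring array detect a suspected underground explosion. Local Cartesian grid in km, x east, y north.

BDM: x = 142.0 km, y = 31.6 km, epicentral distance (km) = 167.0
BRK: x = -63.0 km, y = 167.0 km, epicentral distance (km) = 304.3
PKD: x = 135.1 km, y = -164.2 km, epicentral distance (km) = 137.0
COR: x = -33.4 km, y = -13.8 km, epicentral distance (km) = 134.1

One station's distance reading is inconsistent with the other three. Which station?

PKD

Solve using three stations at a time. Using BDM, BRK, COR (subtract circle equations pairwise → linear system) gives (x, y) ≈ (57.5, -112.4).
Distances from that point to each station vs reported:
  BDM: calculated 167.0 vs reported 167.0 → residual 0.0 km
  BRK: calculated 304.3 vs reported 304.3 → residual 0.0 km
  PKD: calculated 93.3 vs reported 137.0 → residual 43.7 km
  COR: calculated 134.1 vs reported 134.1 → residual 0.0 km
BDM, BRK, COR are mutually consistent (residuals ≈ 0); PKD is off by 43.7 km.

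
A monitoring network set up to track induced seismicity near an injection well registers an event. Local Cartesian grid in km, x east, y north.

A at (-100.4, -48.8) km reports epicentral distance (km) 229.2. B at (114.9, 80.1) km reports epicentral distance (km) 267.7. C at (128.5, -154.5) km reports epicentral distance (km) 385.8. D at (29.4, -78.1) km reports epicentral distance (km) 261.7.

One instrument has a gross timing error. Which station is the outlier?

Solve using three stations at a time. Using B, C, D (subtract circle equations pairwise → linear system) gives (x, y) ≈ (-150.9, 111.5).
Distances from that point to each station vs reported:
  A: calculated 168.0 vs reported 229.2 → residual 61.2 km
  B: calculated 267.6 vs reported 267.7 → residual 0.1 km
  C: calculated 385.7 vs reported 385.8 → residual 0.1 km
  D: calculated 261.6 vs reported 261.7 → residual 0.1 km
B, C, D are mutually consistent (residuals ≈ 0); A is off by 61.2 km.

A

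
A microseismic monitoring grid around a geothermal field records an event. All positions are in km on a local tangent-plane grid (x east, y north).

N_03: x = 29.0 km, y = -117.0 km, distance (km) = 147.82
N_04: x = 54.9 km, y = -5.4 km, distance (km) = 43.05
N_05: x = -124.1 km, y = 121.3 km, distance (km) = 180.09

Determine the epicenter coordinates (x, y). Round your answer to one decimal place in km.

Circle about each station: (x − 29.0)² + (y + 117.0)² = 147.82²; (x − 54.9)² + (y + 5.4)² = 43.05²; (x + 124.1)² + (y − 121.3)² = 180.09².
Subtracting the N_03 equation from the N_04 and N_05 equations removes the quadratic terms:
51.8 x + 223.2 y = 8510.62
-306.2 x + 476.6 y = 5002.84
Solving the 2×2 system: x ≈ 31.6, y ≈ 30.8 km.
Check against N_03 (with the unrounded x, y): √((x − 29.0)²+(y + 117.0)²) = 147.82 ≈ 147.82 km. ✓

x ≈ 31.6 km, y ≈ 30.8 km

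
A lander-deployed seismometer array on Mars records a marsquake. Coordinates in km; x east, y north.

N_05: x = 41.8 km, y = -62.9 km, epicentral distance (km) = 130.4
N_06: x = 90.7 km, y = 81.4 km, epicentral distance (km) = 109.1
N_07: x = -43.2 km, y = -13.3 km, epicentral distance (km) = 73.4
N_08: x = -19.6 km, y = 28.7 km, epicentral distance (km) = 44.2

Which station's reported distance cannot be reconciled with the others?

N_08

Solve using three stations at a time. Using N_05, N_06, N_07 (subtract circle equations pairwise → linear system) gives (x, y) ≈ (-15.0, 54.5).
Distances from that point to each station vs reported:
  N_05: calculated 130.4 vs reported 130.4 → residual 0.0 km
  N_06: calculated 109.1 vs reported 109.1 → residual 0.0 km
  N_07: calculated 73.4 vs reported 73.4 → residual 0.0 km
  N_08: calculated 26.2 vs reported 44.2 → residual 18.0 km
N_05, N_06, N_07 are mutually consistent (residuals ≈ 0); N_08 is off by 18.0 km.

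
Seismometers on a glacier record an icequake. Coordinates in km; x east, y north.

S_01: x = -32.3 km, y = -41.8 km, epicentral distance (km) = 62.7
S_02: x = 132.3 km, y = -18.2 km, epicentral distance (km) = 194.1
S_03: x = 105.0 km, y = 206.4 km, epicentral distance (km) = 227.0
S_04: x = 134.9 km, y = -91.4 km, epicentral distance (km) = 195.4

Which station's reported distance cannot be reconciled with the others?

S_02

Solve using three stations at a time. Using S_01, S_03, S_04 (subtract circle equations pairwise → linear system) gives (x, y) ≈ (-25.3, 20.5).
Distances from that point to each station vs reported:
  S_01: calculated 62.7 vs reported 62.7 → residual 0.0 km
  S_02: calculated 162.3 vs reported 194.1 → residual 31.8 km
  S_03: calculated 227.0 vs reported 227.0 → residual 0.0 km
  S_04: calculated 195.4 vs reported 195.4 → residual 0.0 km
S_01, S_03, S_04 are mutually consistent (residuals ≈ 0); S_02 is off by 31.8 km.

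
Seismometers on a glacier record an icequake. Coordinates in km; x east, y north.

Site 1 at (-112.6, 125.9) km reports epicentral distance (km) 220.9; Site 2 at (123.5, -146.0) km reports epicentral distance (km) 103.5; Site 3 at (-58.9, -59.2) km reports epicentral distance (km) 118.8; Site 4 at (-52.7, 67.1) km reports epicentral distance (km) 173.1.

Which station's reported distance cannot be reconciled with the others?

Site 1

Solve using three stations at a time. Using Site 2, Site 3, Site 4 (subtract circle equations pairwise → linear system) gives (x, y) ≈ (59.8, -64.5).
Distances from that point to each station vs reported:
  Site 1: calculated 256.8 vs reported 220.9 → residual 35.9 km
  Site 2: calculated 103.5 vs reported 103.5 → residual 0.0 km
  Site 3: calculated 118.8 vs reported 118.8 → residual 0.0 km
  Site 4: calculated 173.1 vs reported 173.1 → residual 0.0 km
Site 2, Site 3, Site 4 are mutually consistent (residuals ≈ 0); Site 1 is off by 35.9 km.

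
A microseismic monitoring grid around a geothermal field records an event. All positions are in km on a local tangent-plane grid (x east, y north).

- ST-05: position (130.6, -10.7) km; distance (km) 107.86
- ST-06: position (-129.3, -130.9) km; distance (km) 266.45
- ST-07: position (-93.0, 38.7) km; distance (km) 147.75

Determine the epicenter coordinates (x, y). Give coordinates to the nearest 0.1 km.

Circle about each station: (x − 130.6)² + (y + 10.7)² = 107.86²; (x + 129.3)² + (y + 130.9)² = 266.45²; (x + 93.0)² + (y − 38.7)² = 147.75².
Subtracting the ST-05 equation from the ST-06 and ST-07 equations removes the quadratic terms:
-519.8 x − 240.4 y = -42679.37
-447.2 x + 98.8 y = -17220.44
Solving the 2×2 system: x ≈ 52.6, y ≈ 63.8 km.

52.6 km east, 63.8 km north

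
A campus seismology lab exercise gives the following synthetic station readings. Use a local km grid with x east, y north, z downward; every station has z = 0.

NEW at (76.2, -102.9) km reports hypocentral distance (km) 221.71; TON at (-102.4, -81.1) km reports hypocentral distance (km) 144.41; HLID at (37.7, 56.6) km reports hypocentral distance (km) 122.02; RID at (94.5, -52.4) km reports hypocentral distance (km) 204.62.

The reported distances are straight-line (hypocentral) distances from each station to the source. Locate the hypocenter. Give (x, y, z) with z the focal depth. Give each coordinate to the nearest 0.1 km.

Each station gives a sphere (x−x_i)² + (y−y_i)² + z² = d_i² (stations at z=0).
Subtracting the NEW sphere from TON and HLID: z² cancels, leaving linear equations in x and y:
-357.2 x + 43.6 y = 28969.20
-77.0 x + 319.0 y = 22496.44
Solving: x ≈ -74.694, y ≈ 52.492 km (keep extra digits for the depth step; rounded: -74.7, 52.5).
Then from the NEW sphere: z² = 221.71² − (x − 76.2)² − (y + 102.9)² with x = -74.694, y = 52.492, so z ≈ 47.325 ≈ 47.3 km.
Check against RID (with the unrounded solution): distance 204.62 ≈ 204.62 km. ✓

(-74.7, 52.5, 47.3)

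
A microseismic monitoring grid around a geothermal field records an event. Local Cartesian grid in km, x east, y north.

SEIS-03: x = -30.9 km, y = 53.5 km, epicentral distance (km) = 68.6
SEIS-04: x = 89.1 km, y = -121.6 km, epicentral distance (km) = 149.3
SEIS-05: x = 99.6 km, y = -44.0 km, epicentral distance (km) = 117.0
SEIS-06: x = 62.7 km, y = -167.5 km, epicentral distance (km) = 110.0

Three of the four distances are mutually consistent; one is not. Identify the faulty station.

Solve using three stations at a time. Using SEIS-03, SEIS-04, SEIS-05 (subtract circle equations pairwise → linear system) gives (x, y) ≈ (-13.2, -12.8).
Distances from that point to each station vs reported:
  SEIS-03: calculated 68.6 vs reported 68.6 → residual 0.0 km
  SEIS-04: calculated 149.3 vs reported 149.3 → residual 0.0 km
  SEIS-05: calculated 117.0 vs reported 117.0 → residual 0.0 km
  SEIS-06: calculated 172.3 vs reported 110.0 → residual 62.3 km
SEIS-03, SEIS-04, SEIS-05 are mutually consistent (residuals ≈ 0); SEIS-06 is off by 62.3 km.

SEIS-06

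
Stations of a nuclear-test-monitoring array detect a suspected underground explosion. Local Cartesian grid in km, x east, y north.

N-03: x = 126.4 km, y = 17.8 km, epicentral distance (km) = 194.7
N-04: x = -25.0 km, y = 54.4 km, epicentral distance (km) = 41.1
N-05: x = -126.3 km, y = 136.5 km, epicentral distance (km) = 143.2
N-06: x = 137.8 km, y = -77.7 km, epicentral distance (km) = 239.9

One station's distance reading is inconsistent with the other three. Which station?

N-05

Solve using three stations at a time. Using N-03, N-04, N-06 (subtract circle equations pairwise → linear system) gives (x, y) ≈ (-65.7, 49.3).
Distances from that point to each station vs reported:
  N-03: calculated 194.7 vs reported 194.7 → residual 0.0 km
  N-04: calculated 41.0 vs reported 41.1 → residual 0.1 km
  N-05: calculated 106.2 vs reported 143.2 → residual 37.0 km
  N-06: calculated 239.9 vs reported 239.9 → residual 0.0 km
N-03, N-04, N-06 are mutually consistent (residuals ≈ 0); N-05 is off by 37.0 km.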